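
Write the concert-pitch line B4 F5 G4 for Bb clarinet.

Written C4 sounds as Bb3 on the Bb clarinet, so concert pitches are written a major second up.
B4 becomes C#5
F5 becomes G5
G4 becomes A4

C#5 G5 A4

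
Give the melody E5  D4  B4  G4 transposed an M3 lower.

E5 down a major third is C5.
D4 down a major third is Bb3.
B4 down a major third is G4.
A major third down from G4 gives Eb4.

C5 Bb3 G4 Eb4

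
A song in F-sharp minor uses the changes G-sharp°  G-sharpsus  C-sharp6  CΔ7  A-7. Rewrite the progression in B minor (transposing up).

C#° C#sus F#6 FΔ7 D-7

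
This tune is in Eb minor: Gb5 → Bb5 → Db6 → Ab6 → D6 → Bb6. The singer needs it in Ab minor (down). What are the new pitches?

Eb minor to Ab minor down is a perfect fifth, so every note moves down by that interval.
Gb5 becomes Cb5
Bb5 becomes Eb5
Db6 becomes Gb5
Ab6 becomes Db6
D6 becomes G5
Bb6 becomes Eb6

Cb5 Eb5 Gb5 Db6 G5 Eb6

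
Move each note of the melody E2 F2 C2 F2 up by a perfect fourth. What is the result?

A2 Bb2 F2 Bb2

E2 becomes A2
F2 becomes Bb2
C2 becomes F2
F2 becomes Bb2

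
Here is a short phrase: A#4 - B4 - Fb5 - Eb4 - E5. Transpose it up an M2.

B#4 C#5 Gb5 F4 F#5

A#4 gives B#4
B4 gives C#5
Fb5 gives Gb5
Eb4 gives F4
E5 gives F#5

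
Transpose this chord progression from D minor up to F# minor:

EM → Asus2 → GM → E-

G#M C#sus2 BM G#-

D minor up to F# minor is a major third; each chord root moves by that interval while the quality stays the same.
EM: root E up a major third → G#, giving G#M.
Asus2: root A up a major third → C#, giving C#sus2.
GM: root G up a major third → B, giving BM.
E-: root E up a major third → G#, giving G#-.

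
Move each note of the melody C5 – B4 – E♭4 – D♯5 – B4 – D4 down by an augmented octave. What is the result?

C5 down an augmented octave is Cb4.
B4 down an augmented octave is Bb3.
Eb4: an octave down reaches E, and 13 semitones makes it Ebb3.
D#5 down an augmented octave is D4.
An augmented octave down from B4 gives Bb3.
An augmented octave down from D4 gives Db3.

Cb4 Bb3 Ebb3 D4 Bb3 Db3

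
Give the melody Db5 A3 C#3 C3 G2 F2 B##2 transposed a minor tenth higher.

Db5 -> Fb6
A3 -> C5
C#3 -> E4
C3 -> Eb4
G2 -> Bb3
F2 -> Ab3
B##2 -> D##4

Fb6 C5 E4 Eb4 Bb3 Ab3 D##4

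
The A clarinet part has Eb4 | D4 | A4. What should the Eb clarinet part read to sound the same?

A3 G#3 D#4

First find concert pitch: the A clarinet sounds a minor third below written, so Eb4 D4 A4 sounds C4 B3 F#4.
Then write for Eb clarinet: it sounds a minor third above written, so the part must be a minor third below concert.
C4 → A3
B3 → G#3
F#4 → D#4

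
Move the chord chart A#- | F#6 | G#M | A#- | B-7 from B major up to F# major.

E#- C#6 D#M E#- F#-7

B major up to F# major is a perfect fifth; each chord root moves by that interval while the quality stays the same.
A#-: root A# up a perfect fifth → E#, giving E#-.
F#6: root F# up a perfect fifth → C#, giving C#6.
G#M: root G# up a perfect fifth → D#, giving D#M.
A#-: root A# up a perfect fifth → E#, giving E#-.
B-7: root B up a perfect fifth → F#, giving F#-7.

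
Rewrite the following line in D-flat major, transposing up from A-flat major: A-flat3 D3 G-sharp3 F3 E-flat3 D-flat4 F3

A-flat major to D-flat major up is a perfect fourth, so every note moves up by that interval.
Ab3 → Db4
D3 → G3
G#3 → C#4
F3 → Bb3
Eb3 → Ab3
Db4 → Gb4
F3 → Bb3

Db4 G3 C#4 Bb3 Ab3 Gb4 Bb3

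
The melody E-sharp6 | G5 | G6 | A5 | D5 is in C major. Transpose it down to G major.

B#5 D5 D6 E5 A4

C major to G major down is a perfect fourth, so every note moves down by that interval.
E#6 -> B#5
G5 -> D5
G6 -> D6
A5 -> E5
D5 -> A4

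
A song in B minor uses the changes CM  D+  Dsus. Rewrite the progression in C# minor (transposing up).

B minor up to C# minor is a major second; each chord root moves by that interval while the quality stays the same.
CM: root C up a major second → D, giving DM.
D+: root D up a major second → E, giving E+.
Dsus: root D up a major second → E, giving Esus.

DM E+ Esus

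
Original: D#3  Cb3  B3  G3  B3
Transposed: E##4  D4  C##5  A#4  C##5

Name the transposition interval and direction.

From D#3 to E##4 is 9 letter names — a ninth of some quality.
D#3 to E##4 is 15 semitones, which makes it an augmented ninth; the second version is higher, so the direction is up.
Checking another pair — B3 → C##5 — gives the same interval.

up an augmented ninth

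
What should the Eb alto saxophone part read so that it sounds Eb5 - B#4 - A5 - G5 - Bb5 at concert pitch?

The Eb alto saxophone sounds a major sixth below written, so the written part must be a major sixth above concert — transpose each note up.
Eb5 becomes C6
B#4 becomes G##5
A5 becomes F#6
G5 becomes E6
Bb5 becomes G6

C6 G##5 F#6 E6 G6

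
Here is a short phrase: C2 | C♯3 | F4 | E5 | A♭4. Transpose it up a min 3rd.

Eb2 E3 Ab4 G5 Cb5

C2 up a minor third is Eb2.
C#3 up a minor third is E3.
F4: a third up reaches A, and 3 semitones makes it Ab4.
E5: a third up reaches G, and 3 semitones makes it G5.
Ab4: a third up reaches C, and 3 semitones makes it Cb5.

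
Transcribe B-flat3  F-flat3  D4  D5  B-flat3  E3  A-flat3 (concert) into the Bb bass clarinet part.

C5 Gb4 E5 E6 C5 F#4 Bb4

Written C4 sounds as Bb2 on the Bb bass clarinet, so concert pitches are written a major ninth up.
Bb3 becomes C5
Fb3 becomes Gb4
D4 becomes E5
D5 becomes E6
Bb3 becomes C5
E3 becomes F#4
Ab3 becomes Bb4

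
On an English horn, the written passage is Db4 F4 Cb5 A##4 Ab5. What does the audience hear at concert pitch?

Gb3 Bb3 Fb4 D##4 Db5

Written C4 on the English horn sounds as F3, a perfect fifth lower; apply that shift to every note.
Db4 becomes Gb3
F4 becomes Bb3
Cb5 becomes Fb4
A##4 becomes D##4
Ab5 becomes Db5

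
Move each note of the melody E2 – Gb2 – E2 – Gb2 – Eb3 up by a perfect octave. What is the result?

E2 up a perfect octave is E3.
A perfect octave up from Gb2 gives Gb3.
A perfect octave up from E2 gives E3.
A perfect octave up from Gb2 gives Gb3.
Eb3: an octave up reaches E, and 12 semitones makes it Eb4.

E3 Gb3 E3 Gb3 Eb4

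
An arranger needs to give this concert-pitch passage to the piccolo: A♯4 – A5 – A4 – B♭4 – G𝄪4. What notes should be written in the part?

A#3 A4 A3 Bb3 G##3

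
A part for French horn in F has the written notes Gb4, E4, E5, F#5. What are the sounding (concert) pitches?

Cb4 A3 A4 B4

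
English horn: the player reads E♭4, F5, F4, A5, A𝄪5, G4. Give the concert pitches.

Written C4 on the English horn sounds as F3, a perfect fifth lower; apply that shift to every note.
Eb4 to Ab3
F5 to Bb4
F4 to Bb3
A5 to D5
A##5 to D##5
G4 to C4

Ab3 Bb4 Bb3 D5 D##5 C4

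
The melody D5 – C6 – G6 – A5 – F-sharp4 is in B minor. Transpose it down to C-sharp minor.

E4 D5 A5 B4 G#3

From B down to C-sharp is a minor seventh; apply that to each pitch.
D5 gives E4
C6 gives D5
G6 gives A5
A5 gives B4
F#4 gives G#3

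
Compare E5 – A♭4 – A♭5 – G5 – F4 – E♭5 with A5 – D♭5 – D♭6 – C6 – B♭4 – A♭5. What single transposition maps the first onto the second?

From E5 to A5 is 4 letter names — a fourth of some quality.
E5 to A5 is 5 semitones, which makes it a perfect fourth; the second version is higher, so the direction is up.
Checking another pair — Eb5 → Ab5 — gives the same interval.

up a perfect fourth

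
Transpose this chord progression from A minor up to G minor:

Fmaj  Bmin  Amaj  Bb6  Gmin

Ebmaj Amin Gmaj Ab6 Fmin

A minor up to G minor is a minor seventh; each chord root moves by that interval while the quality stays the same.
Fmaj: root F up a minor seventh → Eb, giving Ebmaj.
Bmin: root B up a minor seventh → A, giving Amin.
Amaj: root A up a minor seventh → G, giving Gmaj.
Bb6: root Bb up a minor seventh → Ab, giving Ab6.
Gmin: root G up a minor seventh → F, giving Fmin.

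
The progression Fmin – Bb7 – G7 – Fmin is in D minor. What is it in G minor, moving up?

D minor up to G minor is a perfect fourth; each chord root moves by that interval while the quality stays the same.
Fmin: root F up a perfect fourth → Bb, giving Bbmin.
Bb7: root Bb up a perfect fourth → Eb, giving Eb7.
G7: root G up a perfect fourth → C, giving C7.
Fmin: root F up a perfect fourth → Bb, giving Bbmin.

Bbmin Eb7 C7 Bbmin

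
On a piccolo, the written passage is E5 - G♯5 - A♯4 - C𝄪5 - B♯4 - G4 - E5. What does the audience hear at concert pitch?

E6 G#6 A#5 C##6 B#5 G5 E6

Written C4 on the piccolo sounds as C5, a perfect octave higher; apply that shift to every note.
E5 gives E6
G#5 gives G#6
A#4 gives A#5
C##5 gives C##6
B#4 gives B#5
G4 gives G5
E5 gives E6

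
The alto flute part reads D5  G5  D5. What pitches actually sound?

The alto flute sounds a perfect fourth below written, so transpose each written note down a perfect fourth.
D5 → A4
G5 → D5
D5 → A4

A4 D5 A4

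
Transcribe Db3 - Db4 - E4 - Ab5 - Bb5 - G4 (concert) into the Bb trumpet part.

Eb3 Eb4 F#4 Bb5 C6 A4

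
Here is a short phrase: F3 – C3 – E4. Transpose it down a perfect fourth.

C3 G2 B3

F3: a fourth down reaches C, and 5 semitones makes it C3.
C3 down a perfect fourth is G2.
E4 down a perfect fourth is B3.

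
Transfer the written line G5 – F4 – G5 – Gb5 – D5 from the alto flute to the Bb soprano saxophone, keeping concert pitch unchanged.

E5 D4 E5 Eb5 B4

First find concert pitch: the alto flute sounds a perfect fourth below written, so G5 F4 G5 Gb5 D5 sounds D5 C4 D5 Db5 A4.
Then write for Bb soprano saxophone: it sounds a major second below written, so the part must be a major second above concert.
D5 → E5
C4 → D4
D5 → E5
Db5 → Eb5
A4 → B4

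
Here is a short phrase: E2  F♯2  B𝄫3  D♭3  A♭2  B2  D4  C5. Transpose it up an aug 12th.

An augmented twelfth up from E2 gives B#3.
F#2: a twelfth up reaches C, and 20 semitones makes it C##4.
Bbb3: a twelfth up reaches F, and 20 semitones makes it F5.
Db3 up an augmented twelfth is A4.
Ab2: a twelfth up reaches E, and 20 semitones makes it E4.
B2: a twelfth up reaches F, and 20 semitones makes it F##4.
D4: a twelfth up reaches A, and 20 semitones makes it A#5.
C5 up an augmented twelfth is G#6.

B#3 C##4 F5 A4 E4 F##4 A#5 G#6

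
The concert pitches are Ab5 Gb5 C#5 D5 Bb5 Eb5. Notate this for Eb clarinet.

F5 Eb5 A#4 B4 G5 C5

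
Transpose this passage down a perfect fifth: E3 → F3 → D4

A2 Bb2 G3

A perfect fifth down from E3 gives A2.
F3 down a perfect fifth is Bb2.
D4 down a perfect fifth is G3.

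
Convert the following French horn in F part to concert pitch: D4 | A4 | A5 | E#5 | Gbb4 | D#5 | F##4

The French horn in F sounds a perfect fifth below written, so transpose each written note down a perfect fifth.
D4 → G3
A4 → D4
A5 → D5
E#5 → A#4
Gbb4 → Cbb4
D#5 → G#4
F##4 → B#3

G3 D4 D5 A#4 Cbb4 G#4 B#3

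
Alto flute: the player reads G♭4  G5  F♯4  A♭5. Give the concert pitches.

The alto flute sounds a perfect fourth below written, so transpose each written note down a perfect fourth.
Gb4 gives Db4
G5 gives D5
F#4 gives C#4
Ab5 gives Eb5

Db4 D5 C#4 Eb5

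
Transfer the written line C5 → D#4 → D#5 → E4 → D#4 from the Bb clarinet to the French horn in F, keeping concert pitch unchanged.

F5 G#4 G#5 A4 G#4

First find concert pitch: the Bb clarinet sounds a major second below written, so C5 D#4 D#5 E4 D#4 sounds Bb4 C#4 C#5 D4 C#4.
Then write for French horn in F: it sounds a perfect fifth below written, so the part must be a perfect fifth above concert.
Bb4 → F5
C#4 → G#4
C#5 → G#5
D4 → A4
C#4 → G#4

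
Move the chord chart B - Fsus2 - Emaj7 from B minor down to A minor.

A Ebsus2 Dmaj7

B minor down to A minor is a major second; each chord root moves by that interval while the quality stays the same.
B: root B down a major second → A, giving A.
Fsus2: root F down a major second → Eb, giving Ebsus2.
Emaj7: root E down a major second → D, giving Dmaj7.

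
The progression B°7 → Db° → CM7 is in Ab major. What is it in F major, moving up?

Ab major up to F major is a major sixth; each chord root moves by that interval while the quality stays the same.
B°7: root B up a major sixth → G#, giving G#°7.
Db°: root Db up a major sixth → Bb, giving Bb°.
CM7: root C up a major sixth → A, giving AM7.

G#°7 Bb° AM7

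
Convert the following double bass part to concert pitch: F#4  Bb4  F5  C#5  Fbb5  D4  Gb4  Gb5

The double bass sounds a perfect octave below written, so transpose each written note down a perfect octave.
F#4 to F#3
Bb4 to Bb3
F5 to F4
C#5 to C#4
Fbb5 to Fbb4
D4 to D3
Gb4 to Gb3
Gb5 to Gb4

F#3 Bb3 F4 C#4 Fbb4 D3 Gb3 Gb4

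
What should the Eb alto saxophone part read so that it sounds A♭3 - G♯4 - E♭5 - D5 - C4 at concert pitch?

F4 E#5 C6 B5 A4

The Eb alto saxophone sounds a major sixth below written, so the written part must be a major sixth above concert — transpose each note up.
Ab3 gives F4
G#4 gives E#5
Eb5 gives C6
D5 gives B5
C4 gives A4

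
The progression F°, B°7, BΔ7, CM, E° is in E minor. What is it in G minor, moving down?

E minor down to G minor is a major sixth; each chord root moves by that interval while the quality stays the same.
F°: root F down a major sixth → Ab, giving Ab°.
B°7: root B down a major sixth → D, giving D°7.
BΔ7: root B down a major sixth → D, giving DΔ7.
CM: root C down a major sixth → Eb, giving EbM.
E°: root E down a major sixth → G, giving G°.

Ab° D°7 DΔ7 EbM G°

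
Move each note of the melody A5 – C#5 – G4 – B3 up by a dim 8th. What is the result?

A5 -> Ab6
C#5 -> C6
G4 -> Gb5
B3 -> Bb4

Ab6 C6 Gb5 Bb4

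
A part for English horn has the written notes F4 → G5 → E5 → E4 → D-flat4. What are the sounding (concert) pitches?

Written C4 on the English horn sounds as F3, a perfect fifth lower; apply that shift to every note.
F4 to Bb3
G5 to C5
E5 to A4
E4 to A3
Db4 to Gb3

Bb3 C5 A4 A3 Gb3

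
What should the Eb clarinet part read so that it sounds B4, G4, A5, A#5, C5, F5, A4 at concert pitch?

Written C4 sounds as Eb4 on the Eb clarinet, so concert pitches are written a minor third down.
B4 to G#4
G4 to E4
A5 to F#5
A#5 to F##5
C5 to A4
F5 to D5
A4 to F#4

G#4 E4 F#5 F##5 A4 D5 F#4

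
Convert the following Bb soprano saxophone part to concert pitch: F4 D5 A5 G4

Eb4 C5 G5 F4

The Bb soprano saxophone sounds a major second below written, so transpose each written note down a major second.
F4 → Eb4
D5 → C5
A5 → G5
G4 → F4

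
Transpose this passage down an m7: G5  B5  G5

A4 C#5 A4

A minor seventh down from G5 gives A4.
A minor seventh down from B5 gives C#5.
A minor seventh down from G5 gives A4.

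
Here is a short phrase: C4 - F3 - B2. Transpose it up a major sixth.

A4 D4 G#3

C4 up a major sixth is A4.
F3 up a major sixth is D4.
B2 up a major sixth is G#3.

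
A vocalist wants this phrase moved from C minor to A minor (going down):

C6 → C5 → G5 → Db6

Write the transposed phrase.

A5 A4 E5 Bb5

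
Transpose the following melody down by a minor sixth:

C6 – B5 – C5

A minor sixth down from C6 gives E5.
B5 down a minor sixth is D#5.
C5 down a minor sixth is E4.

E5 D#5 E4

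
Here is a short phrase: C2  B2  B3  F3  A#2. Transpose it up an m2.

Db2 C3 C4 Gb3 B2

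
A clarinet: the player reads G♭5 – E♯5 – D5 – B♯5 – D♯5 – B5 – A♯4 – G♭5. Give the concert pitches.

Eb5 C##5 B4 G##5 B#4 G#5 F##4 Eb5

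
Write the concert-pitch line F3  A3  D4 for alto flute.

Bb3 D4 G4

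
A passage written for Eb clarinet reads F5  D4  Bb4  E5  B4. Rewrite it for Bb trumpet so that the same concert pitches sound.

Bb5 G4 Eb5 A5 E5

First find concert pitch: the Eb clarinet sounds a minor third above written, so F5 D4 Bb4 E5 B4 sounds Ab5 F4 Db5 G5 D5.
Then write for Bb trumpet: it sounds a major second below written, so the part must be a major second above concert.
Ab5 → Bb5
F4 → G4
Db5 → Eb5
G5 → A5
D5 → E5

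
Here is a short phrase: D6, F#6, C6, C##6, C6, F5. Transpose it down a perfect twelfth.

G4 B4 F4 F##4 F4 Bb3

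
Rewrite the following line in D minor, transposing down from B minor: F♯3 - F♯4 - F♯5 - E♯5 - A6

From B down to D is a major sixth; apply that to each pitch.
F#3 → A2
F#4 → A3
F#5 → A4
E#5 → G#4
A6 → C6

A2 A3 A4 G#4 C6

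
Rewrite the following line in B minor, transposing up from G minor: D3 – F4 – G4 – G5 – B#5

F#3 A4 B4 B5 D##6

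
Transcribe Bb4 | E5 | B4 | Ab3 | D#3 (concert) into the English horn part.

F5 B5 F#5 Eb4 A#3

Written C4 sounds as F3 on the English horn, so concert pitches are written a perfect fifth up.
Bb4 becomes F5
E5 becomes B5
B4 becomes F#5
Ab3 becomes Eb4
D#3 becomes A#3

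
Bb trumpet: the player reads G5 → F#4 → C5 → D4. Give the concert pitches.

F5 E4 Bb4 C4

Written C4 on the Bb trumpet sounds as Bb3, a major second lower; apply that shift to every note.
G5 becomes F5
F#4 becomes E4
C5 becomes Bb4
D4 becomes C4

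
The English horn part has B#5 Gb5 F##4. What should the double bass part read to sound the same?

E#6 Cb6 B#4

First find concert pitch: the English horn sounds a perfect fifth below written, so B#5 Gb5 F##4 sounds E#5 Cb5 B#3.
Then write for double bass: it sounds a perfect octave below written, so the part must be a perfect octave above concert.
E#5 → E#6
Cb5 → Cb6
B#3 → B#4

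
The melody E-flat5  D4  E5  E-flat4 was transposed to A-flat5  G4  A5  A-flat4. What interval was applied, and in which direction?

From Eb5 to Ab5 is 4 letter names — a fourth of some quality.
Eb5 to Ab5 is 5 semitones, which makes it a perfect fourth; the second version is higher, so the direction is up.
Checking another pair — Eb4 → Ab4 — gives the same interval.

up a perfect fourth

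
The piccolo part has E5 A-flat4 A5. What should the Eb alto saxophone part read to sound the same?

C#7 F6 F#7

First find concert pitch: the piccolo sounds a perfect octave above written, so E5 A-flat4 A5 sounds E6 Ab5 A6.
Then write for Eb alto saxophone: it sounds a major sixth below written, so the part must be a major sixth above concert.
E6 → C#7
Ab5 → F6
A6 → F#7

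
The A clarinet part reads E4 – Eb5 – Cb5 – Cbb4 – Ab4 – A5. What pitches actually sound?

The A clarinet sounds a minor third below written, so transpose each written note down a minor third.
E4 to C#4
Eb5 to C5
Cb5 to Ab4
Cbb4 to Abb3
Ab4 to F4
A5 to F#5

C#4 C5 Ab4 Abb3 F4 F#5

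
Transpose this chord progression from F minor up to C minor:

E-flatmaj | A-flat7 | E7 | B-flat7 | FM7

Bbmaj Eb7 B7 F7 CM7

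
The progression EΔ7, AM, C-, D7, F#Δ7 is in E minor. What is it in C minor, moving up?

E minor up to C minor is a minor sixth; each chord root moves by that interval while the quality stays the same.
EΔ7: root E up a minor sixth → C, giving CΔ7.
AM: root A up a minor sixth → F, giving FM.
C-: root C up a minor sixth → Ab, giving Ab-.
D7: root D up a minor sixth → Bb, giving Bb7.
F#Δ7: root F# up a minor sixth → D, giving DΔ7.

CΔ7 FM Ab- Bb7 DΔ7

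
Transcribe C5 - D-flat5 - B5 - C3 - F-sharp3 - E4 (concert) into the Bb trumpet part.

D5 Eb5 C#6 D3 G#3 F#4

Written C4 sounds as Bb3 on the Bb trumpet, so concert pitches are written a major second up.
C5 gives D5
Db5 gives Eb5
B5 gives C#6
C3 gives D3
F#3 gives G#3
E4 gives F#4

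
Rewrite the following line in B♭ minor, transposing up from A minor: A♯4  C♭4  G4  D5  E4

A minor to B♭ minor up is a minor second, so every note moves up by that interval.
A#4 → B4
Cb4 → Dbb4
G4 → Ab4
D5 → Eb5
E4 → F4

B4 Dbb4 Ab4 Eb5 F4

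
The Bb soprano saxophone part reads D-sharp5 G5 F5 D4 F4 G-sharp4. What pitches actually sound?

C#5 F5 Eb5 C4 Eb4 F#4

The Bb soprano saxophone sounds a major second below written, so transpose each written note down a major second.
D#5 -> C#5
G5 -> F5
F5 -> Eb5
D4 -> C4
F4 -> Eb4
G#4 -> F#4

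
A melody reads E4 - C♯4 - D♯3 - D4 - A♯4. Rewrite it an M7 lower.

E4 down a major seventh is F3.
C#4: a seventh down reaches D, and 11 semitones makes it D3.
A major seventh down from D#3 gives E2.
D4: a seventh down reaches E, and 11 semitones makes it Eb3.
A major seventh down from A#4 gives B3.

F3 D3 E2 Eb3 B3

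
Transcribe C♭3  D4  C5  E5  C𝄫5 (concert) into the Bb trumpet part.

Db3 E4 D5 F#5 Dbb5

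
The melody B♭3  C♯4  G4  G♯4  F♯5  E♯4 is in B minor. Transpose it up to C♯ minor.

C4 D#4 A4 A#4 G#5 F##4

B minor to C♯ minor up is a major second, so every note moves up by that interval.
Bb3 -> C4
C#4 -> D#4
G4 -> A4
G#4 -> A#4
F#5 -> G#5
E#4 -> F##4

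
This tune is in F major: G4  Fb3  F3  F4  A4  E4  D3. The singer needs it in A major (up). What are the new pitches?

B4 Ab3 A3 A4 C#5 G#4 F#3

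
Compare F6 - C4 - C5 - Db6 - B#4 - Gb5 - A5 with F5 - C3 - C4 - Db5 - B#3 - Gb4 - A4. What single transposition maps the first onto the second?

down a perfect octave

From F6 to F5 is 8 letter names — an octave of some quality.
F5 to F6 is 12 semitones, which makes it a perfect octave; the second version is lower, so the direction is down.
Checking another pair — A5 → A4 — gives the same interval.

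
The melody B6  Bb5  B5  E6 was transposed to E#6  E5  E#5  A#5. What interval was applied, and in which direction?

Take the first pair: B6 → E#6. B to E spans 5 letter names, so the interval is some kind of fifth.
E#6 to B6 is 6 semitones, which makes it a diminished fifth; the second version is lower, so the direction is down.
Checking another pair — E6 → A#5 — gives the same interval.

down a diminished fifth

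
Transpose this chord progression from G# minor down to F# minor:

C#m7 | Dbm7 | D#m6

G# minor down to F# minor is a major second; each chord root moves by that interval while the quality stays the same.
C#m7: root C# down a major second → B, giving Bm7.
Dbm7: root Db down a major second → Cb, giving Cbm7.
D#m6: root D# down a major second → C#, giving C#m6.

Bm7 Cbm7 C#m6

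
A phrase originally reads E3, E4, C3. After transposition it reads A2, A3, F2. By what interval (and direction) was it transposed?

From E3 to A2 is 5 letter names — a fifth of some quality.
A2 to E3 is 7 semitones, which makes it a perfect fifth; the second version is lower, so the direction is down.
Checking another pair — C3 → F2 — gives the same interval.

down a perfect fifth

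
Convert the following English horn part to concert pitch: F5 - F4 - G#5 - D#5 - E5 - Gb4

Bb4 Bb3 C#5 G#4 A4 Cb4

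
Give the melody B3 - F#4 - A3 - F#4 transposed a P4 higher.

E4 B4 D4 B4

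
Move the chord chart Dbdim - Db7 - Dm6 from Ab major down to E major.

Ab major down to E major is a diminished fourth; each chord root moves by that interval while the quality stays the same.
Dbdim: root Db down a diminished fourth → A, giving Adim.
Db7: root Db down a diminished fourth → A, giving A7.
Dm6: root D down a diminished fourth → A#, giving A#m6.

Adim A7 A#m6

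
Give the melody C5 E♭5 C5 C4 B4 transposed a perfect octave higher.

C5 becomes C6
Eb5 becomes Eb6
C5 becomes C6
C4 becomes C5
B4 becomes B5

C6 Eb6 C6 C5 B5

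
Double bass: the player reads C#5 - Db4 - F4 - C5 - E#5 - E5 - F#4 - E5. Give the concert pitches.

C#4 Db3 F3 C4 E#4 E4 F#3 E4

Written C4 on the double bass sounds as C3, a perfect octave lower; apply that shift to every note.
C#5 becomes C#4
Db4 becomes Db3
F4 becomes F3
C5 becomes C4
E#5 becomes E#4
E5 becomes E4
F#4 becomes F#3
E5 becomes E4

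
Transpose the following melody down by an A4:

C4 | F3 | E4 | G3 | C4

Gb3 Cb3 Bb3 Db3 Gb3

C4 → Gb3
F3 → Cb3
E4 → Bb3
G3 → Db3
C4 → Gb3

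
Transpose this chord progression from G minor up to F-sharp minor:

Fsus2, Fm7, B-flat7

Esus2 Em7 A7

G minor up to F-sharp minor is a major seventh; each chord root moves by that interval while the quality stays the same.
Fsus2: root F up a major seventh → E, giving Esus2.
Fm7: root F up a major seventh → E, giving Em7.
B-flat7: root B-flat up a major seventh → A, giving A7.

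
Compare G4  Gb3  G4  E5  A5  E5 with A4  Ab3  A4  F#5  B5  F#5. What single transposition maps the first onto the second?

From G4 to A4 is 2 letter names — a second of some quality.
G4 to A4 is 2 semitones, which makes it a major second; the second version is higher, so the direction is up.
Checking another pair — E5 → F#5 — gives the same interval.

up a major second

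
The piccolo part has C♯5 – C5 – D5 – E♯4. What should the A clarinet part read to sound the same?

E6 Eb6 F6 G#5

First find concert pitch: the piccolo sounds a perfect octave above written, so C♯5 C5 D5 E♯4 sounds C#6 C6 D6 E#5.
Then write for A clarinet: it sounds a minor third below written, so the part must be a minor third above concert.
C#6 → E6
C6 → Eb6
D6 → F6
E#5 → G#5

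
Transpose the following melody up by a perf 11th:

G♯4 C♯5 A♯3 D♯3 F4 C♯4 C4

C#6 F#6 D#5 G#4 Bb5 F#5 F5

G#4: an eleventh up reaches C, and 17 semitones makes it C#6.
C#5: an eleventh up reaches F, and 17 semitones makes it F#6.
A perfect eleventh up from A#3 gives D#5.
A perfect eleventh up from D#3 gives G#4.
A perfect eleventh up from F4 gives Bb5.
C#4 up a perfect eleventh is F#5.
C4 up a perfect eleventh is F5.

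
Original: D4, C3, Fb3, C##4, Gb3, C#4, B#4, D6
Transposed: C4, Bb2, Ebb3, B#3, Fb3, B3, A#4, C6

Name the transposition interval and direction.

down a major second

From D4 to C4 is 2 letter names — a second of some quality.
C4 to D4 is 2 semitones, which makes it a major second; the second version is lower, so the direction is down.
Checking another pair — D6 → C6 — gives the same interval.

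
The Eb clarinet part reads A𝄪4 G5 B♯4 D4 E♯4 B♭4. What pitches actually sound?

C##5 Bb5 D#5 F4 G#4 Db5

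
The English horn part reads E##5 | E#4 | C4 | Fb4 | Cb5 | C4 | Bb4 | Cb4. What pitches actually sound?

A##4 A#3 F3 Bbb3 Fb4 F3 Eb4 Fb3

Written C4 on the English horn sounds as F3, a perfect fifth lower; apply that shift to every note.
E##5 gives A##4
E#4 gives A#3
C4 gives F3
Fb4 gives Bbb3
Cb5 gives Fb4
C4 gives F3
Bb4 gives Eb4
Cb4 gives Fb3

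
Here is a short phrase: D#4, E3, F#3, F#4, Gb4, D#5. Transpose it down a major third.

B3 C3 D3 D4 Ebb4 B4

D#4 down a major third is B3.
A major third down from E3 gives C3.
F#3 down a major third is D3.
F#4 down a major third is D4.
Gb4: a third down reaches E, and 4 semitones makes it Ebb4.
D#5 down a major third is B4.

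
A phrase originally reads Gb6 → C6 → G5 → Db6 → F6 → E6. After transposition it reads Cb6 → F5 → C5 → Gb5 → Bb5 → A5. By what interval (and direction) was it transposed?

down a perfect fifth

From Gb6 to Cb6 is 5 letter names — a fifth of some quality.
Cb6 to Gb6 is 7 semitones, which makes it a perfect fifth; the second version is lower, so the direction is down.
Checking another pair — E6 → A5 — gives the same interval.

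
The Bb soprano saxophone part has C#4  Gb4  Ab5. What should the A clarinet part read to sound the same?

D4 Abb4 Bbb5

First find concert pitch: the Bb soprano saxophone sounds a major second below written, so C#4 Gb4 Ab5 sounds B3 Fb4 Gb5.
Then write for A clarinet: it sounds a minor third below written, so the part must be a minor third above concert.
B3 → D4
Fb4 → Abb4
Gb5 → Bbb5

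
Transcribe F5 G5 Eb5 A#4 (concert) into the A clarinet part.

The A clarinet sounds a minor third below written, so the written part must be a minor third above concert — transpose each note up.
F5 gives Ab5
G5 gives Bb5
Eb5 gives Gb5
A#4 gives C#5

Ab5 Bb5 Gb5 C#5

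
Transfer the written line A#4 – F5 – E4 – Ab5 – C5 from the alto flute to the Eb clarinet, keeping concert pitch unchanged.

C##4 A4 G#3 C5 E4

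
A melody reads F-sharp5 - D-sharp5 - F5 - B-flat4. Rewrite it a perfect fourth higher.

B5 G#5 Bb5 Eb5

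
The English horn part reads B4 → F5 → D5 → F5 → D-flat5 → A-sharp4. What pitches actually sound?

E4 Bb4 G4 Bb4 Gb4 D#4

Written C4 on the English horn sounds as F3, a perfect fifth lower; apply that shift to every note.
B4 becomes E4
F5 becomes Bb4
D5 becomes G4
F5 becomes Bb4
Db5 becomes Gb4
A#4 becomes D#4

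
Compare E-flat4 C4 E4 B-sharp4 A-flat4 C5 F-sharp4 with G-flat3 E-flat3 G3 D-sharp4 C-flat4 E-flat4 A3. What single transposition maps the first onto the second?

down a major sixth

From Eb4 to Gb3 is 6 letter names — a sixth of some quality.
Gb3 to Eb4 is 9 semitones, which makes it a major sixth; the second version is lower, so the direction is down.
Checking another pair — F#4 → A3 — gives the same interval.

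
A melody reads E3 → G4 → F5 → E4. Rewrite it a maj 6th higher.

C#4 E5 D6 C#5

E3 -> C#4
G4 -> E5
F5 -> D6
E4 -> C#5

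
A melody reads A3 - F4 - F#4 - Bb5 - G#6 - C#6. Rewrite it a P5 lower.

A3 → D3
F4 → Bb3
F#4 → B3
Bb5 → Eb5
G#6 → C#6
C#6 → F#5

D3 Bb3 B3 Eb5 C#6 F#5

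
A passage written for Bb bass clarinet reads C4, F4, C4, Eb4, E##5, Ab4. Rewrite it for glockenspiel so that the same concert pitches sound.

Bb0 Eb1 Bb0 Db1 D##2 Gb1

First find concert pitch: the Bb bass clarinet sounds a major ninth below written, so C4 F4 C4 Eb4 E##5 Ab4 sounds Bb2 Eb3 Bb2 Db3 D##4 Gb3.
Then write for glockenspiel: it sounds a perfect fifteenth above written, so the part must be a perfect fifteenth below concert.
Bb2 → Bb0
Eb3 → Eb1
Bb2 → Bb0
Db3 → Db1
D##4 → D##2
Gb3 → Gb1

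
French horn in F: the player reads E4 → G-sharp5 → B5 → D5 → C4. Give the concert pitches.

The French horn in F sounds a perfect fifth below written, so transpose each written note down a perfect fifth.
E4 gives A3
G#5 gives C#5
B5 gives E5
D5 gives G4
C4 gives F3

A3 C#5 E5 G4 F3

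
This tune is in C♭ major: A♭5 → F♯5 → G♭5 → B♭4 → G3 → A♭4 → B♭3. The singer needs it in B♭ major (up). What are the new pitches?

G6 E#6 F6 A5 F#4 G5 A4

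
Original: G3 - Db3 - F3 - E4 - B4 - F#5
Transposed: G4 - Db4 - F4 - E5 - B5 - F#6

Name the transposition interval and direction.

up a perfect octave

From G3 to G4 is 8 letter names — an octave of some quality.
G3 to G4 is 12 semitones, which makes it a perfect octave; the second version is higher, so the direction is up.
Checking another pair — F#5 → F#6 — gives the same interval.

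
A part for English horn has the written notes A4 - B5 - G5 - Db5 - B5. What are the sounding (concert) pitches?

The English horn sounds a perfect fifth below written, so transpose each written note down a perfect fifth.
A4 becomes D4
B5 becomes E5
G5 becomes C5
Db5 becomes Gb4
B5 becomes E5

D4 E5 C5 Gb4 E5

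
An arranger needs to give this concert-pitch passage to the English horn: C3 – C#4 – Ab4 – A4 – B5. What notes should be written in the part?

The English horn sounds a perfect fifth below written, so the written part must be a perfect fifth above concert — transpose each note up.
C3 gives G3
C#4 gives G#4
Ab4 gives Eb5
A4 gives E5
B5 gives F#6

G3 G#4 Eb5 E5 F#6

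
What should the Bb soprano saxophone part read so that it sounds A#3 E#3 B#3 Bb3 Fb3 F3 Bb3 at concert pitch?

B#3 F##3 C##4 C4 Gb3 G3 C4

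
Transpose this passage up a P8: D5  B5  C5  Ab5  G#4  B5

D5 to D6
B5 to B6
C5 to C6
Ab5 to Ab6
G#4 to G#5
B5 to B6

D6 B6 C6 Ab6 G#5 B6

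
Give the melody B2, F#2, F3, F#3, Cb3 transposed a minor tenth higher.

D4 A3 Ab4 A4 Ebb4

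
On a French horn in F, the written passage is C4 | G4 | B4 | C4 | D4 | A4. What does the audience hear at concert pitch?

The French horn in F sounds a perfect fifth below written, so transpose each written note down a perfect fifth.
C4 becomes F3
G4 becomes C4
B4 becomes E4
C4 becomes F3
D4 becomes G3
A4 becomes D4

F3 C4 E4 F3 G3 D4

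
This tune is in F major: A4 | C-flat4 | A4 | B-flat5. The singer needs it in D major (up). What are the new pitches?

F#5 Ab4 F#5 G6

F major to D major up is a major sixth, so every note moves up by that interval.
A4 becomes F#5
Cb4 becomes Ab4
A4 becomes F#5
Bb5 becomes G6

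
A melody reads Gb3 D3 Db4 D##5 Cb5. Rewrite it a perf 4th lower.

Db3 A2 Ab3 A##4 Gb4

Gb3 -> Db3
D3 -> A2
Db4 -> Ab3
D##5 -> A##4
Cb5 -> Gb4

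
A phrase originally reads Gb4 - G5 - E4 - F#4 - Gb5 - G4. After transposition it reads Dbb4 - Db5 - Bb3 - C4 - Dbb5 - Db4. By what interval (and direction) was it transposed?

down an augmented fourth

Take the first pair: Gb4 → Dbb4. G to D spans 4 letter names, so the interval is some kind of fourth.
Dbb4 to Gb4 is 6 semitones, which makes it an augmented fourth; the second version is lower, so the direction is down.
Checking another pair — G4 → Db4 — gives the same interval.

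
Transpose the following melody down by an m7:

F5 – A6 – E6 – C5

G4 B5 F#5 D4

F5 down a minor seventh is G4.
A6 down a minor seventh is B5.
E6: a seventh down reaches F, and 10 semitones makes it F#5.
A minor seventh down from C5 gives D4.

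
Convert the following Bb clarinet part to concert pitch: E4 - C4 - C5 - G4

D4 Bb3 Bb4 F4

The Bb clarinet sounds a major second below written, so transpose each written note down a major second.
E4 becomes D4
C4 becomes Bb3
C5 becomes Bb4
G4 becomes F4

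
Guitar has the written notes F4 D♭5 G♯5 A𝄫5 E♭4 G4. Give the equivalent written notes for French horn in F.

C4 Ab4 D#5 Ebb5 Bb3 D4

First find concert pitch: the guitar sounds a perfect octave below written, so F4 D♭5 G♯5 A𝄫5 E♭4 G4 sounds F3 Db4 G#4 Abb4 Eb3 G3.
Then write for French horn in F: it sounds a perfect fifth below written, so the part must be a perfect fifth above concert.
F3 → C4
Db4 → Ab4
G#4 → D#5
Abb4 → Ebb5
Eb3 → Bb3
G3 → D4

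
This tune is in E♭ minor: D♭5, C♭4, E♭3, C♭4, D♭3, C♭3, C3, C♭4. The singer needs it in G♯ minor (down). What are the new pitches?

F#4 E3 G#2 E3 F#2 E2 E#2 E3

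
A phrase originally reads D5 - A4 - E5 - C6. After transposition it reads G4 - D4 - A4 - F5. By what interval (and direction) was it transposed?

down a perfect fifth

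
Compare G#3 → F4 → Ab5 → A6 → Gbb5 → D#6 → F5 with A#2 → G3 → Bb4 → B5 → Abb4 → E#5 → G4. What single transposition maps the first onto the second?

Take the first pair: G#3 → A#2. G to A spans 7 letter names, so the interval is some kind of seventh.
A#2 to G#3 is 10 semitones, which makes it a minor seventh; the second version is lower, so the direction is down.
Checking another pair — F5 → G4 — gives the same interval.

down a minor seventh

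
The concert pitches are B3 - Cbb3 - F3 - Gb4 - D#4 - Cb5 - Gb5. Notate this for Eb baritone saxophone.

G#5 Abb4 D5 Eb6 B#5 Ab6 Eb7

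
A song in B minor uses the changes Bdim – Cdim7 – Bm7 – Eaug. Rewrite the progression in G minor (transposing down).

B minor down to G minor is a major third; each chord root moves by that interval while the quality stays the same.
Bdim: root B down a major third → G, giving Gdim.
Cdim7: root C down a major third → Ab, giving Abdim7.
Bm7: root B down a major third → G, giving Gm7.
Eaug: root E down a major third → C, giving Caug.

Gdim Abdim7 Gm7 Caug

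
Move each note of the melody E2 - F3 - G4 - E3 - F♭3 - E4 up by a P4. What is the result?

A2 Bb3 C5 A3 Bbb3 A4

E2 → A2
F3 → Bb3
G4 → C5
E3 → A3
Fb3 → Bbb3
E4 → A4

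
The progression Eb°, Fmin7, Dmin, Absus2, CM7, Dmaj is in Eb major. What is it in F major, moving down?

Eb major down to F major is a minor seventh; each chord root moves by that interval while the quality stays the same.
Eb°: root Eb down a minor seventh → F, giving F°.
Fmin7: root F down a minor seventh → G, giving Gmin7.
Dmin: root D down a minor seventh → E, giving Emin.
Absus2: root Ab down a minor seventh → Bb, giving Bbsus2.
CM7: root C down a minor seventh → D, giving DM7.
Dmaj: root D down a minor seventh → E, giving Emaj.

F° Gmin7 Emin Bbsus2 DM7 Emaj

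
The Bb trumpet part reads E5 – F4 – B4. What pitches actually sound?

Written C4 on the Bb trumpet sounds as Bb3, a major second lower; apply that shift to every note.
E5 to D5
F4 to Eb4
B4 to A4

D5 Eb4 A4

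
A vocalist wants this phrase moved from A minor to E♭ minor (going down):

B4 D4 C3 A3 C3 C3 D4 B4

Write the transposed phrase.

F4 Ab3 Gb2 Eb3 Gb2 Gb2 Ab3 F4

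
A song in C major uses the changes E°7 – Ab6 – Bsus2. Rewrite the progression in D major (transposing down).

C major down to D major is a minor seventh; each chord root moves by that interval while the quality stays the same.
E°7: root E down a minor seventh → F#, giving F#°7.
Ab6: root Ab down a minor seventh → Bb, giving Bb6.
Bsus2: root B down a minor seventh → C#, giving C#sus2.

F#°7 Bb6 C#sus2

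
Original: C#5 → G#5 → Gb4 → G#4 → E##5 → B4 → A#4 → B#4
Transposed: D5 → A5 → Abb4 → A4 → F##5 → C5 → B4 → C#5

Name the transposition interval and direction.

up a minor second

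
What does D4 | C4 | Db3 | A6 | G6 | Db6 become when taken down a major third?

Bb3 Ab3 Bbb2 F6 Eb6 Bbb5

A major third down from D4 gives Bb3.
C4 down a major third is Ab3.
Db3 down a major third is Bbb2.
A6: a third down reaches F, and 4 semitones makes it F6.
A major third down from G6 gives Eb6.
Db6: a third down reaches B, and 4 semitones makes it Bbb5.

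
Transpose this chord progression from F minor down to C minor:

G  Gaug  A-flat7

D Daug Eb7

F minor down to C minor is a perfect fourth; each chord root moves by that interval while the quality stays the same.
G: root G down a perfect fourth → D, giving D.
Gaug: root G down a perfect fourth → D, giving Daug.
A-flat7: root A-flat down a perfect fourth → Eb, giving Eb7.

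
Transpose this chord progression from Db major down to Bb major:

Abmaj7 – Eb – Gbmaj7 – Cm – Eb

Fmaj7 C Ebmaj7 Am C

Db major down to Bb major is a minor third; each chord root moves by that interval while the quality stays the same.
Abmaj7: root Ab down a minor third → F, giving Fmaj7.
Eb: root Eb down a minor third → C, giving C.
Gbmaj7: root Gb down a minor third → Eb, giving Ebmaj7.
Cm: root C down a minor third → A, giving Am.
Eb: root Eb down a minor third → C, giving C.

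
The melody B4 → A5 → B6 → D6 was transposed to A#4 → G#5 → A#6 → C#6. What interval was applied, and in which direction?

down a minor second

Take the first pair: B4 → A#4. B to A spans 2 letter names, so the interval is some kind of second.
A#4 to B4 is 1 semitone, which makes it a minor second; the second version is lower, so the direction is down.
Checking another pair — D6 → C#6 — gives the same interval.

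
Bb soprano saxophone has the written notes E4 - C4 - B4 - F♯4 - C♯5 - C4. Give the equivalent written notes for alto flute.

G4 Eb4 D5 A4 E5 Eb4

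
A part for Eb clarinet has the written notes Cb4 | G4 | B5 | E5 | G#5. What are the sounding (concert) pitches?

Written C4 on the Eb clarinet sounds as Eb4, a minor third higher; apply that shift to every note.
Cb4 becomes Ebb4
G4 becomes Bb4
B5 becomes D6
E5 becomes G5
G#5 becomes B5

Ebb4 Bb4 D6 G5 B5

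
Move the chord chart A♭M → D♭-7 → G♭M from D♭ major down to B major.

F#M B-7 EM

D♭ major down to B major is a diminished third; each chord root moves by that interval while the quality stays the same.
A♭M: root A♭ down a diminished third → F#, giving F#M.
D♭-7: root D♭ down a diminished third → B, giving B-7.
G♭M: root G♭ down a diminished third → E, giving EM.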